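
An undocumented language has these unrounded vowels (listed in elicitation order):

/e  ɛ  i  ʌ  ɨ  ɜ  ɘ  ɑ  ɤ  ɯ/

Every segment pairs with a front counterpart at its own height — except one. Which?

High: /i/ ~ /ɨ/ ~ /ɯ/
High-mid: /e/ ~ /ɘ/ ~ /ɤ/
Low-mid: /ɛ/ ~ /ɜ/ ~ /ʌ/
Low: only /ɑ/ (back); no front partner.
So /ɑ/ is the unpaired segment.

/ɑ/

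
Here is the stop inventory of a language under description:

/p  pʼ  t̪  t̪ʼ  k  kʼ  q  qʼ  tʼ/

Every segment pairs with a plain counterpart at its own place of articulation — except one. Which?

/tʼ/

Bilabial: /p/ ~ /pʼ/
Dental: /t̪/ ~ /t̪ʼ/
Velar: /k/ ~ /kʼ/
Uvular: /q/ ~ /qʼ/
Alveolar: only /tʼ/ (ejective); no plain partner.
So /tʼ/ is the unpaired segment.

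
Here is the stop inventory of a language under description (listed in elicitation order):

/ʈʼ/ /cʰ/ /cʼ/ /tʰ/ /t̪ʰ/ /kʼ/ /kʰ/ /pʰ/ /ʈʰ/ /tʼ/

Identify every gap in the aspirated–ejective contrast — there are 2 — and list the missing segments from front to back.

bilabial: aspirated /pʰ/, ejective —.
dental: aspirated /t̪ʰ/, ejective —.
alveolar: aspirated /tʰ/, ejective /tʼ/.
retroflex: aspirated /ʈʰ/, ejective /ʈʼ/.
palatal: aspirated /cʰ/, ejective /cʼ/.
velar: aspirated /kʰ/, ejective /kʼ/.
Gaps, from front to back: bilabial lacks ejective (/pʼ/); dental lacks ejective (/t̪ʼ/).

/pʼ/, /t̪ʼ/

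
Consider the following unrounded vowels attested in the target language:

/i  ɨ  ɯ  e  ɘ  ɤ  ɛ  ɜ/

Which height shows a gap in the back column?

Front: /i/ (high), /e/ (high-mid), /ɛ/ (low-mid).
Central: /ɨ/ (high), /ɘ/ (high-mid), /ɜ/ (low-mid).
Back: /ɯ/ (high), /ɤ/ (high-mid).
Every height has a back member except low-mid, where /ʌ/ would be expected.

low-mid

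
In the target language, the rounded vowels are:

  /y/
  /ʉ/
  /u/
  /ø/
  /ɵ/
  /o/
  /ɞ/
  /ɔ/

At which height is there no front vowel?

Front: /y/ (high), /ø/ (high-mid).
Central: /ʉ/ (high), /ɵ/ (high-mid), /ɞ/ (low-mid).
Back: /u/ (high), /o/ (high-mid), /ɔ/ (low-mid).
Every height has a front member except low-mid, where /œ/ would be expected.

low-mid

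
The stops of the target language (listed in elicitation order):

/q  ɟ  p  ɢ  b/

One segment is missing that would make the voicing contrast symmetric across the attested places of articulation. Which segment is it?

place of articulation  voiceless  voiced  
bilabial          p         b       
palatal           —         ɟ       
uvular            q         ɢ       
The palatal row has no voiceless member, so the gap is the voiceless palatal stop /c/.

/c/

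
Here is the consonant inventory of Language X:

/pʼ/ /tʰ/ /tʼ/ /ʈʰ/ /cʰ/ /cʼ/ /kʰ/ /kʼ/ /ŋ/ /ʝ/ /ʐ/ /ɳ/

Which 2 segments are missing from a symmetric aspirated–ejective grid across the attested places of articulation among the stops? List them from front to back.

bilabial: aspirated —, ejective /pʼ/.
alveolar: aspirated /tʰ/, ejective /tʼ/.
retroflex: aspirated /ʈʰ/, ejective —.
palatal: aspirated /cʰ/, ejective /cʼ/.
velar: aspirated /kʰ/, ejective /kʼ/.
Gaps, from front to back: bilabial lacks aspirated (/pʰ/); retroflex lacks ejective (/ʈʼ/).

/pʰ/, /ʈʼ/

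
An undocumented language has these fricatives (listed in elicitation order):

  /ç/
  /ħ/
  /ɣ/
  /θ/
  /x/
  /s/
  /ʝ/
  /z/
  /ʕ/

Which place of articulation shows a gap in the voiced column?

place of articulation  voiceless  voiced  
dental            θ         —       
alveolar          s         z       
palatal           ç         ʝ       
velar             x         ɣ       
pharyngeal        ħ         ʕ       
Every place of articulation has a voiced member except dental, where /ð/ would be expected.

dental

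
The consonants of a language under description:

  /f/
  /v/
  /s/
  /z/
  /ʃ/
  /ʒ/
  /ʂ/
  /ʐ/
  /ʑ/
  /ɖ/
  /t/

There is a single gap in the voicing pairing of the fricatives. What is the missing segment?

place of articulation  voiceless  voiced  
labiodental       f         v       
alveolar          s         z       
postalveolar      ʃ         ʒ       
retroflex         ʂ         ʐ       
alveolo-palatal   —         ʑ       
The alveolo-palatal row has no voiceless member, so the gap is the voiceless alveolo-palatal fricative /ɕ/.

/ɕ/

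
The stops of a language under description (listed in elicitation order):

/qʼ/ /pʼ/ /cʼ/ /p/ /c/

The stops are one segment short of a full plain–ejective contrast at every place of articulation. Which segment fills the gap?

/q/

place of articulation  plain     ejective
bilabial          p         pʼ      
palatal           c         cʼ      
uvular            —         qʼ      
The uvular row has no plain member, so the gap is the plain uvular stop /q/.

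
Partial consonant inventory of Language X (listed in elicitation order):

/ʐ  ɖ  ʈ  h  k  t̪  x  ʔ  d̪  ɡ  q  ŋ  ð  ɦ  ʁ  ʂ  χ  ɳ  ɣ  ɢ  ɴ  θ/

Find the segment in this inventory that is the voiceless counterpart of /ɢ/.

/ɢ/ is a voiced uvular stop.
The voiceless counterpart is a voiceless uvular stop — in this inventory, /q/.

/q/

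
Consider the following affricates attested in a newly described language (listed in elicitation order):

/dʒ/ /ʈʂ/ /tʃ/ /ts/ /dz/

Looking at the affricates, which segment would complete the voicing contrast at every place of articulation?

place of articulation  voiceless  voiced  
alveolar          ts        dz      
postalveolar      tʃ        dʒ      
retroflex         ʈʂ        —       
The retroflex row has no voiced member, so the gap is the voiced retroflex affricate /ɖʐ/.

/ɖʐ/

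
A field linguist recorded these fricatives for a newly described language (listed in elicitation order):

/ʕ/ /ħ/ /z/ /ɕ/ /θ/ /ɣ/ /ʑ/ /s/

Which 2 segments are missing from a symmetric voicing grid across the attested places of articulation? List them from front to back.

/ð/, /x/

place of articulation  voiceless  voiced  
dental            θ         —       
alveolar          s         z       
alveolo-palatal   ɕ         ʑ       
velar             —         ɣ       
pharyngeal        ħ         ʕ       
Gaps, from front to back: dental lacks voiced (/ð/); velar lacks voiceless (/x/).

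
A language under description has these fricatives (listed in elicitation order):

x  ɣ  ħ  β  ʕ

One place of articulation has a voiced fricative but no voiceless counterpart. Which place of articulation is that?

bilabial

place of articulation  voiceless  voiced  
bilabial          —         β       
velar             x         ɣ       
pharyngeal        ħ         ʕ       
Every place of articulation has a voiceless member except bilabial, where /ɸ/ would be expected.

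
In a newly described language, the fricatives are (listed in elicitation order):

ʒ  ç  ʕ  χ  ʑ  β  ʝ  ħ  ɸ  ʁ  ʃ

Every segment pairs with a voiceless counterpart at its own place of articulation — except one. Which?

/ʑ/

Bilabial: /ɸ/ ~ /β/
Postalveolar: /ʃ/ ~ /ʒ/
Palatal: /ç/ ~ /ʝ/
Uvular: /χ/ ~ /ʁ/
Pharyngeal: /ħ/ ~ /ʕ/
Alveolo-palatal: only /ʑ/ (voiced); no voiceless partner.
So /ʑ/ is the unpaired segment.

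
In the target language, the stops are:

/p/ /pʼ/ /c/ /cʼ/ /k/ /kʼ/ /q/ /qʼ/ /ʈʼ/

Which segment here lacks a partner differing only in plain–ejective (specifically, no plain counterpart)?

Bilabial: /p/ ~ /pʼ/
Palatal: /c/ ~ /cʼ/
Velar: /k/ ~ /kʼ/
Uvular: /q/ ~ /qʼ/
Retroflex: only /ʈʼ/ (ejective); no plain partner.
So /ʈʼ/ is the unpaired segment.

/ʈʼ/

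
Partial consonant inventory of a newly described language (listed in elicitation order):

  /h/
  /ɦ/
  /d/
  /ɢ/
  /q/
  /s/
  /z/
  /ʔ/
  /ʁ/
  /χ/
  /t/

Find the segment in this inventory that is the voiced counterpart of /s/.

/s/ is a voiceless alveolar fricative.
The voiced counterpart is a voiced alveolar fricative — in this inventory, /z/.

/z/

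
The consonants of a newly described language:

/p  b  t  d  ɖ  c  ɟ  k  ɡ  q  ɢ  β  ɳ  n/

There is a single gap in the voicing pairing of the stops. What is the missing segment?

Voiceless: /p/ (bilabial), /t/ (alveolar), /c/ (palatal), /k/ (velar), /q/ (uvular).
Voiced: /b/ (bilabial), /d/ (alveolar), /ɖ/ (retroflex), /ɟ/ (palatal), /ɡ/ (velar), /ɢ/ (uvular).
The retroflex row has no voiceless member, so the gap is the voiceless retroflex stop /ʈ/.

/ʈ/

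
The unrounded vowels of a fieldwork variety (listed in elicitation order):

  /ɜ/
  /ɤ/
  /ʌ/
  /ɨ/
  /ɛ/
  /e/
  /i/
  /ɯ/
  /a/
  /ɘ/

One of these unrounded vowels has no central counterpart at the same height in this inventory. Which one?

/a/

High: /i/ ~ /ɨ/ ~ /ɯ/
High-mid: /e/ ~ /ɘ/ ~ /ɤ/
Low-mid: /ɛ/ ~ /ɜ/ ~ /ʌ/
Low: only /a/ (front); no central partner.
So /a/ is the unpaired segment.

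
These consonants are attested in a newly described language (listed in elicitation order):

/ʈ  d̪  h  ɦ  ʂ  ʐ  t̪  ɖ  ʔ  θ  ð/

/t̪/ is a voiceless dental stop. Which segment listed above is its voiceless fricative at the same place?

/θ/

The voiceless fricative at the same place is a voiceless dental fricative — in this inventory, /θ/.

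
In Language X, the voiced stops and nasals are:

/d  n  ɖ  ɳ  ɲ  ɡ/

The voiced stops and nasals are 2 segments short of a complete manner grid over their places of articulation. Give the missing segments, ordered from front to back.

/ɟ/, /ŋ/

alveolar: oral stop /d/, nasal /n/.
retroflex: oral stop /ɖ/, nasal /ɳ/.
palatal: oral stop —, nasal /ɲ/.
velar: oral stop /ɡ/, nasal —.
Gaps, from front to back: palatal lacks oral stop (/ɟ/); velar lacks nasal (/ŋ/).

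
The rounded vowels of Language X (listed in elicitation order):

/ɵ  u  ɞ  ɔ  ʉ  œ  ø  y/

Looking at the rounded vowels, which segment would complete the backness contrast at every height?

/o/

Front: /y/ (high), /ø/ (high-mid), /œ/ (low-mid).
Central: /ʉ/ (high), /ɵ/ (high-mid), /ɞ/ (low-mid).
Back: /u/ (high), /ɔ/ (low-mid).
The high-mid row has no back member, so the gap is the high-mid back rounded vowel /o/.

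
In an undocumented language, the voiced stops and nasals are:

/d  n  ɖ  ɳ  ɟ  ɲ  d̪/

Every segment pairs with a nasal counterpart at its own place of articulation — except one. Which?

/d̪/

Alveolar: /d/ ~ /n/
Retroflex: /ɖ/ ~ /ɳ/
Palatal: /ɟ/ ~ /ɲ/
Dental: only /d̪/ (oral stop); no nasal partner.
So /d̪/ is the unpaired segment.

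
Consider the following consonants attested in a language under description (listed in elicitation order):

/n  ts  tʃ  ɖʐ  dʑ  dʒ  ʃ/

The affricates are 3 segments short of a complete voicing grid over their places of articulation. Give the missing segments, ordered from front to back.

/dz/, /ʈʂ/, /tɕ/

Voiceless: /ts/ (alveolar), /tʃ/ (postalveolar).
Voiced: /dʒ/ (postalveolar), /ɖʐ/ (retroflex), /dʑ/ (alveolo-palatal).
Gaps, from front to back: alveolar lacks voiced (/dz/); retroflex lacks voiceless (/ʈʂ/); alveolo-palatal lacks voiceless (/tɕ/).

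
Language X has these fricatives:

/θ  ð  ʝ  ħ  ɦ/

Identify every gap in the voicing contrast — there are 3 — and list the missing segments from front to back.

dental: voiceless /θ/, voiced /ð/.
palatal: voiceless —, voiced /ʝ/.
pharyngeal: voiceless /ħ/, voiced —.
glottal: voiceless —, voiced /ɦ/.
Gaps, from front to back: palatal lacks voiceless (/ç/); pharyngeal lacks voiced (/ʕ/); glottal lacks voiceless (/h/).

/ç/, /ʕ/, /h/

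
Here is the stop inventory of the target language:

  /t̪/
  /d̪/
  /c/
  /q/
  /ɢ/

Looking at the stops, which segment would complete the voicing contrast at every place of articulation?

place of articulation  voiceless  voiced  
dental            t̪        d̪      
palatal           c         —       
uvular            q         ɢ       
The palatal row has no voiced member, so the gap is the voiced palatal stop /ɟ/.

/ɟ/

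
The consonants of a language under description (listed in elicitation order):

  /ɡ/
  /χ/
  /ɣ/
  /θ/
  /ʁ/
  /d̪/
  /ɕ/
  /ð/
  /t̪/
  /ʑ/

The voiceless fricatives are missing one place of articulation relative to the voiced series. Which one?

Voiceless: /θ/ (dental), /ɕ/ (alveolo-palatal), /χ/ (uvular).
Voiced: /ð/ (dental), /ʑ/ (alveolo-palatal), /ɣ/ (velar), /ʁ/ (uvular).
Every place of articulation has a voiceless member except velar, where /x/ would be expected.

velar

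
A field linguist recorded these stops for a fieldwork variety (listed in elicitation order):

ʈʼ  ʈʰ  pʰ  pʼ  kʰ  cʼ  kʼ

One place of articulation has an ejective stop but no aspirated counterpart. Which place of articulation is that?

palatal

place of articulation  aspirated  ejective
bilabial          pʰ        pʼ      
retroflex         ʈʰ        ʈʼ      
palatal           —         cʼ      
velar             kʰ        kʼ      
Every place of articulation has an aspirated member except palatal, where /cʰ/ would be expected.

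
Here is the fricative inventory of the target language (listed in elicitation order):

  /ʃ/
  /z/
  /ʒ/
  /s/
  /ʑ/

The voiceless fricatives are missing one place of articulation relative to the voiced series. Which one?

alveolo-palatal

place of articulation  voiceless  voiced  
alveolar          s         z       
postalveolar      ʃ         ʒ       
alveolo-palatal   —         ʑ       
Every place of articulation has a voiceless member except alveolo-palatal, where /ɕ/ would be expected.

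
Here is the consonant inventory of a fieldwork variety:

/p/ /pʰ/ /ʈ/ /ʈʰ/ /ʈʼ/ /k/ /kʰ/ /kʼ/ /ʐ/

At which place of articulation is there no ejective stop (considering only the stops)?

place of articulation  plain     aspirated  ejective
bilabial          p         pʰ        —       
retroflex         ʈ         ʈʰ        ʈʼ      
velar             k         kʰ        kʼ      
Every place of articulation has an ejective member except bilabial, where /pʼ/ would be expected.

bilabial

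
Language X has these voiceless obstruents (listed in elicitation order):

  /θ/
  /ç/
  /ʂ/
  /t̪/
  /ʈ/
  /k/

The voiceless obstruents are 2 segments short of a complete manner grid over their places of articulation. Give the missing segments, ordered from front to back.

place of articulation  stop      fricative
dental            t̪        θ       
retroflex         ʈ         ʂ       
palatal           —         ç       
velar             k         —       
Gaps, from front to back: palatal lacks stop (/c/); velar lacks fricative (/x/).

/c/, /x/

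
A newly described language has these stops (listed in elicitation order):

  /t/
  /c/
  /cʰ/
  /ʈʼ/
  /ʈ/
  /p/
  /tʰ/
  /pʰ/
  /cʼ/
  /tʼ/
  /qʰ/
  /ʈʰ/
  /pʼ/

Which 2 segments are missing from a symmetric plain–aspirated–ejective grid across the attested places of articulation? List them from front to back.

/q/, /qʼ/

place of articulation  plain     aspirated  ejective
bilabial          p         pʰ        pʼ      
alveolar          t         tʰ        tʼ      
retroflex         ʈ         ʈʰ        ʈʼ      
palatal           c         cʰ        cʼ      
uvular            —         qʰ        —       
Gaps, from front to back: uvular lacks plain (/q/); uvular lacks ejective (/qʼ/).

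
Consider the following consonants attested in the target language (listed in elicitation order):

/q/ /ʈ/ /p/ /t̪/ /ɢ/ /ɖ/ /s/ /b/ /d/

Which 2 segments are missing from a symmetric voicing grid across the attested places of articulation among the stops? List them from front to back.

place of articulation  voiceless  voiced  
bilabial          p         b       
dental            t̪        —       
alveolar          —         d       
retroflex         ʈ         ɖ       
uvular            q         ɢ       
Gaps, from front to back: dental lacks voiced (/d̪/); alveolar lacks voiceless (/t/).

/d̪/, /t/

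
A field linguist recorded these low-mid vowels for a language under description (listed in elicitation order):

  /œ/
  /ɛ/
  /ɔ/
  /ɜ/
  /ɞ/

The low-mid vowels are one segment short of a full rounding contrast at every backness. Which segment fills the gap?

/ʌ/

Unrounded: /ɛ/ (front), /ɜ/ (central).
Rounded: /œ/ (front), /ɞ/ (central), /ɔ/ (back).
The back row has no unrounded member, so the gap is the back unrounded vowel /ʌ/.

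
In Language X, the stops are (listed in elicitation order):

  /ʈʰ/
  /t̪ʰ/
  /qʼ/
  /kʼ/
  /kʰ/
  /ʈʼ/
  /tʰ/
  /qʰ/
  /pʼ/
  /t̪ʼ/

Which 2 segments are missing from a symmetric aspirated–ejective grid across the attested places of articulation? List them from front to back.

place of articulation  aspirated  ejective
bilabial          —         pʼ      
dental            t̪ʰ       t̪ʼ     
alveolar          tʰ        —       
retroflex         ʈʰ        ʈʼ      
velar             kʰ        kʼ      
uvular            qʰ        qʼ      
Gaps, from front to back: bilabial lacks aspirated (/pʰ/); alveolar lacks ejective (/tʼ/).

/pʰ/, /tʼ/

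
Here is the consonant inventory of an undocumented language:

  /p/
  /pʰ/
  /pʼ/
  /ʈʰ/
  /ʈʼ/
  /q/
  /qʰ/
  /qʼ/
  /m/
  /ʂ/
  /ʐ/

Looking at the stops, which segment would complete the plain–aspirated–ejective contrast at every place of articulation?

place of articulation  plain     aspirated  ejective
bilabial          p         pʰ        pʼ      
retroflex         —         ʈʰ        ʈʼ      
uvular            q         qʰ        qʼ      
The retroflex row has no plain member, so the gap is the plain retroflex stop /ʈ/.

/ʈ/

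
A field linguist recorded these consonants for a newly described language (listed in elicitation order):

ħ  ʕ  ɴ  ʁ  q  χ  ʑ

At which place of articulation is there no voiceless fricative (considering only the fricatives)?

alveolo-palatal

Voiceless: /χ/ (uvular), /ħ/ (pharyngeal).
Voiced: /ʑ/ (alveolo-palatal), /ʁ/ (uvular), /ʕ/ (pharyngeal).
Every place of articulation has a voiceless member except alveolo-palatal, where /ɕ/ would be expected.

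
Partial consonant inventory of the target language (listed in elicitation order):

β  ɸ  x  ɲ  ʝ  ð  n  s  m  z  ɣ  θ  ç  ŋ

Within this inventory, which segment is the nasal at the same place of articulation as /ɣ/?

/ɣ/ is a voiced velar fricative.
The nasal at the same place is a velar nasal — in this inventory, /ŋ/.

/ŋ/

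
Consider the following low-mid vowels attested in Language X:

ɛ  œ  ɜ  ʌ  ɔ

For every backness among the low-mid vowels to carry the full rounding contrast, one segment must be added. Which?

front: unrounded /ɛ/, rounded /œ/.
central: unrounded /ɜ/, rounded —.
back: unrounded /ʌ/, rounded /ɔ/.
The central row has no rounded member, so the gap is the central rounded vowel /ɞ/.

/ɞ/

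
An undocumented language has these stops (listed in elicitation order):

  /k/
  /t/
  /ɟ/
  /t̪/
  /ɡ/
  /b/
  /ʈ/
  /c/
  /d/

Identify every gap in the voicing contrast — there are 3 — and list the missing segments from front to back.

bilabial: voiceless —, voiced /b/.
dental: voiceless /t̪/, voiced —.
alveolar: voiceless /t/, voiced /d/.
retroflex: voiceless /ʈ/, voiced —.
palatal: voiceless /c/, voiced /ɟ/.
velar: voiceless /k/, voiced /ɡ/.
Gaps, from front to back: bilabial lacks voiceless (/p/); dental lacks voiced (/d̪/); retroflex lacks voiced (/ɖ/).

/p/, /d̪/, /ɖ/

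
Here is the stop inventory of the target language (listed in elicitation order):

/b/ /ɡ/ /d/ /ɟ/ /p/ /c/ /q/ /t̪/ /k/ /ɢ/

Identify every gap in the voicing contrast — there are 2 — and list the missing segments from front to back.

/d̪/, /t/

bilabial: voiceless /p/, voiced /b/.
dental: voiceless /t̪/, voiced —.
alveolar: voiceless —, voiced /d/.
palatal: voiceless /c/, voiced /ɟ/.
velar: voiceless /k/, voiced /ɡ/.
uvular: voiceless /q/, voiced /ɢ/.
Gaps, from front to back: dental lacks voiced (/d̪/); alveolar lacks voiceless (/t/).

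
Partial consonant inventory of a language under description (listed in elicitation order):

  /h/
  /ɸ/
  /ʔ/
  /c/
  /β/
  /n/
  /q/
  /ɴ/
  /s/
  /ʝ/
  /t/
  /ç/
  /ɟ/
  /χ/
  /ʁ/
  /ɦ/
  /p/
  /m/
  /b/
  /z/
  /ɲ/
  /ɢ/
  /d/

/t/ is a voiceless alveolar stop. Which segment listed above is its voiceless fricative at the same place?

/s/

The voiceless fricative at the same place is a voiceless alveolar fricative — in this inventory, /s/.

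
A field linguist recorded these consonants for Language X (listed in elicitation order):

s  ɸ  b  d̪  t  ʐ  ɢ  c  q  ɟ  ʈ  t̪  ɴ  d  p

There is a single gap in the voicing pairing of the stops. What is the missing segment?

place of articulation  voiceless  voiced  
bilabial          p         b       
dental            t̪        d̪      
alveolar          t         d       
retroflex         ʈ         —       
palatal           c         ɟ       
uvular            q         ɢ       
The retroflex row has no voiced member, so the gap is the voiced retroflex stop /ɖ/.

/ɖ/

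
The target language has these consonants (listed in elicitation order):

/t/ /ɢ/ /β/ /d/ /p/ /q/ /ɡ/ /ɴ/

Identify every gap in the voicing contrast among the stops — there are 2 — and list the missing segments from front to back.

/b/, /k/

Voiceless: /p/ (bilabial), /t/ (alveolar), /q/ (uvular).
Voiced: /d/ (alveolar), /ɡ/ (velar), /ɢ/ (uvular).
Gaps, from front to back: bilabial lacks voiced (/b/); velar lacks voiceless (/k/).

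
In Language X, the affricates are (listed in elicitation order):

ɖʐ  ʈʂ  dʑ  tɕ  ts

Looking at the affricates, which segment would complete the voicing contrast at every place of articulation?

Voiceless: /ts/ (alveolar), /ʈʂ/ (retroflex), /tɕ/ (alveolo-palatal).
Voiced: /ɖʐ/ (retroflex), /dʑ/ (alveolo-palatal).
The alveolar row has no voiced member, so the gap is the voiced alveolar affricate /dz/.

/dz/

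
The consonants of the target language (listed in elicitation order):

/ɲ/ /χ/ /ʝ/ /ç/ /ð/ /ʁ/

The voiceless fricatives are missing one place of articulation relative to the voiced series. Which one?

dental

place of articulation  voiceless  voiced  
dental            —         ð       
palatal           ç         ʝ       
uvular            χ         ʁ       
Every place of articulation has a voiceless member except dental, where /θ/ would be expected.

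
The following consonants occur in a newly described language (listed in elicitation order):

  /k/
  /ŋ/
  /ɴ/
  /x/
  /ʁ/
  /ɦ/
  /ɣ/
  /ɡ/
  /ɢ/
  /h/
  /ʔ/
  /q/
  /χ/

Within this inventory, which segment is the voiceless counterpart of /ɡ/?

/ɡ/ is a voiced velar stop.
The voiceless counterpart is a voiceless velar stop — in this inventory, /k/.

/k/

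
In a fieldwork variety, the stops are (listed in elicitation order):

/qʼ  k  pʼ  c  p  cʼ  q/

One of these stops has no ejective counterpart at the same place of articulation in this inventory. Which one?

/k/

Bilabial: /p/ ~ /pʼ/
Palatal: /c/ ~ /cʼ/
Uvular: /q/ ~ /qʼ/
Velar: only /k/ (plain); no ejective partner.
So /k/ is the unpaired segment.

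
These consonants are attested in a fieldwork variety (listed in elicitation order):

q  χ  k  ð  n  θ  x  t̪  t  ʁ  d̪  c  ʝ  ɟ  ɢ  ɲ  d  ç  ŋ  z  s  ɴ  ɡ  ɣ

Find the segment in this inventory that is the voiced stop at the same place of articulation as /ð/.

/d̪/

/ð/ is a voiced dental fricative.
The voiced stop at the same place is a voiced dental stop — in this inventory, /d̪/.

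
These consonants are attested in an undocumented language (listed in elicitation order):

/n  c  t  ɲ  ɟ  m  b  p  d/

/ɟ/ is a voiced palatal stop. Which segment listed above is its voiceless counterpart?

The voiceless counterpart is a voiceless palatal stop — in this inventory, /c/.

/c/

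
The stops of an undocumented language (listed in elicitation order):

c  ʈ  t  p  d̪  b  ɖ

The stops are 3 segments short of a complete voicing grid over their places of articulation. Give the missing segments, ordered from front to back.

place of articulation  voiceless  voiced  
bilabial          p         b       
dental            —         d̪      
alveolar          t         —       
retroflex         ʈ         ɖ       
palatal           c         —       
Gaps, from front to back: dental lacks voiceless (/t̪/); alveolar lacks voiced (/d/); palatal lacks voiced (/ɟ/).

/t̪/, /d/, /ɟ/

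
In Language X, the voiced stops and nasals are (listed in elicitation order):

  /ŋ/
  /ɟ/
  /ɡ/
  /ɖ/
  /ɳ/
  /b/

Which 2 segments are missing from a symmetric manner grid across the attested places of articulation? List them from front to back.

bilabial: oral stop /b/, nasal —.
retroflex: oral stop /ɖ/, nasal /ɳ/.
palatal: oral stop /ɟ/, nasal —.
velar: oral stop /ɡ/, nasal /ŋ/.
Gaps, from front to back: bilabial lacks nasal (/m/); palatal lacks nasal (/ɲ/).

/m/, /ɲ/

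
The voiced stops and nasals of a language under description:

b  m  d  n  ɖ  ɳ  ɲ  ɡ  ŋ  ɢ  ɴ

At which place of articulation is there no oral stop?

palatal

place of articulation  oral stop  nasal   
bilabial          b         m       
alveolar          d         n       
retroflex         ɖ         ɳ       
palatal           —         ɲ       
velar             ɡ         ŋ       
uvular            ɢ         ɴ       
Every place of articulation has an oral stop member except palatal, where /ɟ/ would be expected.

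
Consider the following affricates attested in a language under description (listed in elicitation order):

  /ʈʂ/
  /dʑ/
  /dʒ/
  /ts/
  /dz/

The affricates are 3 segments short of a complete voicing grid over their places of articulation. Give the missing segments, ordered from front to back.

/tʃ/, /ɖʐ/, /tɕ/

alveolar: voiceless /ts/, voiced /dz/.
postalveolar: voiceless —, voiced /dʒ/.
retroflex: voiceless /ʈʂ/, voiced —.
alveolo-palatal: voiceless —, voiced /dʑ/.
Gaps, from front to back: postalveolar lacks voiceless (/tʃ/); retroflex lacks voiced (/ɖʐ/); alveolo-palatal lacks voiceless (/tɕ/).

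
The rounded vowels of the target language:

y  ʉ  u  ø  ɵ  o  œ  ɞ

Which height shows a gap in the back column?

high: front /y/, central /ʉ/, back /u/.
high-mid: front /ø/, central /ɵ/, back /o/.
low-mid: front /œ/, central /ɞ/, back —.
Every height has a back member except low-mid, where /ɔ/ would be expected.

low-mid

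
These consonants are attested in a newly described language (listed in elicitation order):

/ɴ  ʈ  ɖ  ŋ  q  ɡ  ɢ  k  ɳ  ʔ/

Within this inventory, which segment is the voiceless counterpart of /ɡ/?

/k/

/ɡ/ is a voiced velar stop.
The voiceless counterpart is a voiceless velar stop — in this inventory, /k/.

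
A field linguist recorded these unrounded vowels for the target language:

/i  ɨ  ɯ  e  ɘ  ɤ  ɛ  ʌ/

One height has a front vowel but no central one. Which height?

low-mid

high: front /i/, central /ɨ/, back /ɯ/.
high-mid: front /e/, central /ɘ/, back /ɤ/.
low-mid: front /ɛ/, central —, back /ʌ/.
Every height has a central member except low-mid, where /ɜ/ would be expected.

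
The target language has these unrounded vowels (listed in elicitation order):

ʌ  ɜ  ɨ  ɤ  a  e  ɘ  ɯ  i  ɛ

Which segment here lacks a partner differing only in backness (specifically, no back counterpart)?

High: /i/ ~ /ɨ/ ~ /ɯ/
High-mid: /e/ ~ /ɘ/ ~ /ɤ/
Low-mid: /ɛ/ ~ /ɜ/ ~ /ʌ/
Low: only /a/ (front); no back partner.
So /a/ is the unpaired segment.

/a/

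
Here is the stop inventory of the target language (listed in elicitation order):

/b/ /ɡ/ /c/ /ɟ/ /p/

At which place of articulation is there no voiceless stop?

place of articulation  voiceless  voiced  
bilabial          p         b       
palatal           c         ɟ       
velar             —         ɡ       
Every place of articulation has a voiceless member except velar, where /k/ would be expected.

velar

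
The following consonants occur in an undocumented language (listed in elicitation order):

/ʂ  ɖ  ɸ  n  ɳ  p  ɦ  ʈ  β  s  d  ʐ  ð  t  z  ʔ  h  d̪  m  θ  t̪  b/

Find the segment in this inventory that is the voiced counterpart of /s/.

/s/ is a voiceless alveolar fricative.
The voiced counterpart is a voiced alveolar fricative — in this inventory, /z/.

/z/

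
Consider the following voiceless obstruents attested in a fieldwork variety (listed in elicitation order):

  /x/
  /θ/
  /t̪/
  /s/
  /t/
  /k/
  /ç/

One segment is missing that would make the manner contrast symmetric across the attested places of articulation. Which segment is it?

place of articulation  stop      fricative
dental            t̪        θ       
alveolar          t         s       
palatal           —         ç       
velar             k         x       
The palatal row has no stop member, so the gap is the palatal stop /c/.

/c/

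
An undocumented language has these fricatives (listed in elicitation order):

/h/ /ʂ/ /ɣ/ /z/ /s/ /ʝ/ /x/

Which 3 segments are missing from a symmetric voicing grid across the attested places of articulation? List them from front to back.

Voiceless: /s/ (alveolar), /ʂ/ (retroflex), /x/ (velar), /h/ (glottal).
Voiced: /z/ (alveolar), /ʝ/ (palatal), /ɣ/ (velar).
Gaps, from front to back: retroflex lacks voiced (/ʐ/); palatal lacks voiceless (/ç/); glottal lacks voiced (/ɦ/).

/ʐ/, /ç/, /ɦ/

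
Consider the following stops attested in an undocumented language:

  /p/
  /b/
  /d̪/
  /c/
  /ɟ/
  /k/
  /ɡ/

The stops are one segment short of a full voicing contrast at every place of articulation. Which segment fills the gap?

/t̪/

place of articulation  voiceless  voiced  
bilabial          p         b       
dental            —         d̪      
palatal           c         ɟ       
velar             k         ɡ       
The dental row has no voiceless member, so the gap is the voiceless dental stop /t̪/.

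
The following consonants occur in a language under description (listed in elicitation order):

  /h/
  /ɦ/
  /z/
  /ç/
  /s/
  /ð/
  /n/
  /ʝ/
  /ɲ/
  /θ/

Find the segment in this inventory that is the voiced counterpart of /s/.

/z/

/s/ is a voiceless alveolar fricative.
The voiced counterpart is a voiced alveolar fricative — in this inventory, /z/.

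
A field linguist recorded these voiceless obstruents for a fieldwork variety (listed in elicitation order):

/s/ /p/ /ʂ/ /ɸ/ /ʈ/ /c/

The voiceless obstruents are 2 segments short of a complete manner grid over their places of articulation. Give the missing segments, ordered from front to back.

/t/, /ç/

place of articulation  stop      fricative
bilabial          p         ɸ       
alveolar          —         s       
retroflex         ʈ         ʂ       
palatal           c         —       
Gaps, from front to back: alveolar lacks stop (/t/); palatal lacks fricative (/ç/).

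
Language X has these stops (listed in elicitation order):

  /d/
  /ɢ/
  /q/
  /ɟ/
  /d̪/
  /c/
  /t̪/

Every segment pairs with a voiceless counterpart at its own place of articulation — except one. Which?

/d/

Dental: /t̪/ ~ /d̪/
Palatal: /c/ ~ /ɟ/
Uvular: /q/ ~ /ɢ/
Alveolar: only /d/ (voiced); no voiceless partner.
So /d/ is the unpaired segment.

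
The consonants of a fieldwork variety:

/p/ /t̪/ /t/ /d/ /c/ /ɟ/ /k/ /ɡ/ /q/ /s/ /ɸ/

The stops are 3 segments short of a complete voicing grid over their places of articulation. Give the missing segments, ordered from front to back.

/b/, /d̪/, /ɢ/

Voiceless: /p/ (bilabial), /t̪/ (dental), /t/ (alveolar), /c/ (palatal), /k/ (velar), /q/ (uvular).
Voiced: /d/ (alveolar), /ɟ/ (palatal), /ɡ/ (velar).
Gaps, from front to back: bilabial lacks voiced (/b/); dental lacks voiced (/d̪/); uvular lacks voiced (/ɢ/).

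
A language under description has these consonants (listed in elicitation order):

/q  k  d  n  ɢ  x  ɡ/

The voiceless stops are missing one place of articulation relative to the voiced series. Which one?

place of articulation  voiceless  voiced  
alveolar          —         d       
velar             k         ɡ       
uvular            q         ɢ       
Every place of articulation has a voiceless member except alveolar, where /t/ would be expected.

alveolar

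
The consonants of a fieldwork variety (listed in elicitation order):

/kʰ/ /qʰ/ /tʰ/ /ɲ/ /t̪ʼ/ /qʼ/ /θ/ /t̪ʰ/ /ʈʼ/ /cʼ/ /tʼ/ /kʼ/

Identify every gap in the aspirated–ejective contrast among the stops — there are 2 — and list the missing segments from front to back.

/ʈʰ/, /cʰ/

Aspirated: /t̪ʰ/ (dental), /tʰ/ (alveolar), /kʰ/ (velar), /qʰ/ (uvular).
Ejective: /t̪ʼ/ (dental), /tʼ/ (alveolar), /ʈʼ/ (retroflex), /cʼ/ (palatal), /kʼ/ (velar), /qʼ/ (uvular).
Gaps, from front to back: retroflex lacks aspirated (/ʈʰ/); palatal lacks aspirated (/cʰ/).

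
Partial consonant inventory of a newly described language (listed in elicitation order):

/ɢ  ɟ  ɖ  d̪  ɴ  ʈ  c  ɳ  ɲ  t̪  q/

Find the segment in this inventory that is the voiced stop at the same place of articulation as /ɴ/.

/ɢ/

/ɴ/ is an uvular nasal.
The voiced stop at the same place is a voiced uvular stop — in this inventory, /ɢ/.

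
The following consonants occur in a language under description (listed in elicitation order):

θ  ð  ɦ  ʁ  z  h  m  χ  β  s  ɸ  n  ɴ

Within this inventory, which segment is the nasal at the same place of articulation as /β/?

/m/

/β/ is a voiced bilabial fricative.
The nasal at the same place is a bilabial nasal — in this inventory, /m/.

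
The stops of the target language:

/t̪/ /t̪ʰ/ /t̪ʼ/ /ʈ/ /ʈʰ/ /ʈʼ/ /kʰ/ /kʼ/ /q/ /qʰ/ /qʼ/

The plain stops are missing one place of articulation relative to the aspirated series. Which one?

Plain: /t̪/ (dental), /ʈ/ (retroflex), /q/ (uvular).
Aspirated: /t̪ʰ/ (dental), /ʈʰ/ (retroflex), /kʰ/ (velar), /qʰ/ (uvular).
Ejective: /t̪ʼ/ (dental), /ʈʼ/ (retroflex), /kʼ/ (velar), /qʼ/ (uvular).
Every place of articulation has a plain member except velar, where /k/ would be expected.

velar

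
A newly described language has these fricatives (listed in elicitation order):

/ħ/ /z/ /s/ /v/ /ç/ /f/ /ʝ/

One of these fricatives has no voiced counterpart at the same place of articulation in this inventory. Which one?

Labiodental: /f/ ~ /v/
Alveolar: /s/ ~ /z/
Palatal: /ç/ ~ /ʝ/
Pharyngeal: only /ħ/ (voiceless); no voiced partner.
So /ħ/ is the unpaired segment.

/ħ/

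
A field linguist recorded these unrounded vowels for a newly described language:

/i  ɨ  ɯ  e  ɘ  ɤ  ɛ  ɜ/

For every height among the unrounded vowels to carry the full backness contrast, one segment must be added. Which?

height            front     central   back    
high              i         ɨ         ɯ       
high-mid          e         ɘ         ɤ       
low-mid           ɛ         ɜ         —       
The low-mid row has no back member, so the gap is the low-mid back unrounded vowel /ʌ/.

/ʌ/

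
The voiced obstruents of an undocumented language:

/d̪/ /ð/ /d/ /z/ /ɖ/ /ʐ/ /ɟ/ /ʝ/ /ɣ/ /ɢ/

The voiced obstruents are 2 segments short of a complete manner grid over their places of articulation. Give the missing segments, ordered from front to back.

/ɡ/, /ʁ/

place of articulation  stop      fricative
dental            d̪        ð       
alveolar          d         z       
retroflex         ɖ         ʐ       
palatal           ɟ         ʝ       
velar             —         ɣ       
uvular            ɢ         —       
Gaps, from front to back: velar lacks stop (/ɡ/); uvular lacks fricative (/ʁ/).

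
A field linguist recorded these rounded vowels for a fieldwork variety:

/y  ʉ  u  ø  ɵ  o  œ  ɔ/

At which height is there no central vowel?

high: front /y/, central /ʉ/, back /u/.
high-mid: front /ø/, central /ɵ/, back /o/.
low-mid: front /œ/, central —, back /ɔ/.
Every height has a central member except low-mid, where /ɞ/ would be expected.

low-mid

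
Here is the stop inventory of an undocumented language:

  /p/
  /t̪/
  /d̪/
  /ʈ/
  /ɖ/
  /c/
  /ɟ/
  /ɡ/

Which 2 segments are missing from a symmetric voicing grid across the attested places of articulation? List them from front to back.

Voiceless: /p/ (bilabial), /t̪/ (dental), /ʈ/ (retroflex), /c/ (palatal).
Voiced: /d̪/ (dental), /ɖ/ (retroflex), /ɟ/ (palatal), /ɡ/ (velar).
Gaps, from front to back: bilabial lacks voiced (/b/); velar lacks voiceless (/k/).

/b/, /k/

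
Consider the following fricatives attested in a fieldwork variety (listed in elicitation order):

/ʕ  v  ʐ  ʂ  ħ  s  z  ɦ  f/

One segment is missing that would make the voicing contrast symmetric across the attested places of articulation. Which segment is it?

Voiceless: /f/ (labiodental), /s/ (alveolar), /ʂ/ (retroflex), /ħ/ (pharyngeal).
Voiced: /v/ (labiodental), /z/ (alveolar), /ʐ/ (retroflex), /ʕ/ (pharyngeal), /ɦ/ (glottal).
The glottal row has no voiceless member, so the gap is the voiceless glottal fricative /h/.

/h/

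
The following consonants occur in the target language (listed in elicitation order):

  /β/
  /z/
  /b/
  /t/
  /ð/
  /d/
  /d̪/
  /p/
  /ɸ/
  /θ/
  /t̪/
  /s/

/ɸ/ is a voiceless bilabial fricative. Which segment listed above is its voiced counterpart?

The voiced counterpart is a voiced bilabial fricative — in this inventory, /β/.

/β/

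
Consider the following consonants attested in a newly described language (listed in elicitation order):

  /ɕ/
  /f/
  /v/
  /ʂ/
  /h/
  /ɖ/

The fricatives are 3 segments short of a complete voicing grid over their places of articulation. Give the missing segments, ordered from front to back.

/ʐ/, /ʑ/, /ɦ/

place of articulation  voiceless  voiced  
labiodental       f         v       
retroflex         ʂ         —       
alveolo-palatal   ɕ         —       
glottal           h         —       
Gaps, from front to back: retroflex lacks voiced (/ʐ/); alveolo-palatal lacks voiced (/ʑ/); glottal lacks voiced (/ɦ/).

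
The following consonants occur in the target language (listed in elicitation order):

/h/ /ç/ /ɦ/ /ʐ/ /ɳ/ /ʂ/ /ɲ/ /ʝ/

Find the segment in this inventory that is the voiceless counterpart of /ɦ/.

/ɦ/ is a voiced glottal fricative.
The voiceless counterpart is a voiceless glottal fricative — in this inventory, /h/.

/h/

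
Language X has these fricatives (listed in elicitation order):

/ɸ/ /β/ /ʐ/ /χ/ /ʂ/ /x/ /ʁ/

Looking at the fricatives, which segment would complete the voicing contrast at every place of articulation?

/ɣ/

bilabial: voiceless /ɸ/, voiced /β/.
retroflex: voiceless /ʂ/, voiced /ʐ/.
velar: voiceless /x/, voiced —.
uvular: voiceless /χ/, voiced /ʁ/.
The velar row has no voiced member, so the gap is the voiced velar fricative /ɣ/.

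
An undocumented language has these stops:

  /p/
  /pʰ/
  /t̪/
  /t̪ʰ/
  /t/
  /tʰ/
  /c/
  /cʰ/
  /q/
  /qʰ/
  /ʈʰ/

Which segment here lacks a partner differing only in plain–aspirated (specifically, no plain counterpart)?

Bilabial: /p/ ~ /pʰ/
Dental: /t̪/ ~ /t̪ʰ/
Alveolar: /t/ ~ /tʰ/
Palatal: /c/ ~ /cʰ/
Uvular: /q/ ~ /qʰ/
Retroflex: only /ʈʰ/ (aspirated); no plain partner.
So /ʈʰ/ is the unpaired segment.

/ʈʰ/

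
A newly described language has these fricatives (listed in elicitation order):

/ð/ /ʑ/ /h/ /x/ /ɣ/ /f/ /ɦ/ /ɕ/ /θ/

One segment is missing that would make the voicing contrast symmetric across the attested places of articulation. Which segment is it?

/v/

Voiceless: /f/ (labiodental), /θ/ (dental), /ɕ/ (alveolo-palatal), /x/ (velar), /h/ (glottal).
Voiced: /ð/ (dental), /ʑ/ (alveolo-palatal), /ɣ/ (velar), /ɦ/ (glottal).
The labiodental row has no voiced member, so the gap is the voiced labiodental fricative /v/.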